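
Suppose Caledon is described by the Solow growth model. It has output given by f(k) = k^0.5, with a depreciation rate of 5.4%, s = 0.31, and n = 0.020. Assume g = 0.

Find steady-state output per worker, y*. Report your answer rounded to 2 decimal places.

Steady state requires s·f(k) = (n + δ)·k, i.e. s·k^α = (n + δ)·k.
Rearranging, k^(1−α) = s / (n + δ).
k^0.5 = 0.31 / (0.020 + 0.054) = 0.31 / 0.074 = 4.1892
k* = 4.1892^(1/0.5) ≈ 17.5494
y* = (k*)^α = 17.5494^0.5 ≈ 4.1892

y* = 4.19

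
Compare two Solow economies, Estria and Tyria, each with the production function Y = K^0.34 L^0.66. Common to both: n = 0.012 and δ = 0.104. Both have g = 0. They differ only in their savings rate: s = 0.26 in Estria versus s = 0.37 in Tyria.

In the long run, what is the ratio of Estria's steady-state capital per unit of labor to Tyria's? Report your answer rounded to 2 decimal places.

k*_E / k*_T ≈ 0.59

Steady-state k* = [s/(n + δ)]^(1/(1−α)), so the ratio is [ (s_E/(n + δ)_E) / (s_T/(n + δ)_T) ]^1.5152.
s_E/(n + δ)_E = 0.26/0.116 = 2.2414; s_T/(n + δ)_T = 0.37/0.116 = 3.1897.
Ratio = (2.2414/3.1897)^1.5152 = 0.7027^1.5152 ≈ 0.5859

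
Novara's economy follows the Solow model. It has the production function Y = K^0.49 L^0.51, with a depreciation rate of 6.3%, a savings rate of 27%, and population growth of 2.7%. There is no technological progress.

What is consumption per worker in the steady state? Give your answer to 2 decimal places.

c* = 2.10

At the steady state, Δk = 0, so s·k^α = (n + δ)·k.
Rearranging, k^(1−α) = s / (n + δ).
k^0.51 = 0.27 / (0.027 + 0.063) = 0.27 / 0.090 = 3.0000
k* = 3.0000^(1/0.51) ≈ 8.6205
y* = (k*)^α = 8.6205^0.49 ≈ 2.8735
c* = (1 − s)·y* = (1 − 0.27) × 2.8735 ≈ 2.0977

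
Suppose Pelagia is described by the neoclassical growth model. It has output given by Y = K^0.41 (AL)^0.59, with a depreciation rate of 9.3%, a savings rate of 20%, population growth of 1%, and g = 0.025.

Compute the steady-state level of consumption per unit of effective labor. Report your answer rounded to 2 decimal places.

c* ≈ 1.09

At the steady state, Δk = 0, so s·k^α = (n + g + δ)·k.
Rearranging, k^(1−α) = s / (n + g + δ).
k^0.59 = 0.20 / (0.010 + 0.025 + 0.093) = 0.20 / 0.128 = 1.5625
k* = 1.5625^(1/0.59) ≈ 2.1306
y* = (k*)^α = 2.1306^0.41 ≈ 1.3636
c* = (1 − s)·y* = (1 − 0.20) × 1.3636 ≈ 1.0909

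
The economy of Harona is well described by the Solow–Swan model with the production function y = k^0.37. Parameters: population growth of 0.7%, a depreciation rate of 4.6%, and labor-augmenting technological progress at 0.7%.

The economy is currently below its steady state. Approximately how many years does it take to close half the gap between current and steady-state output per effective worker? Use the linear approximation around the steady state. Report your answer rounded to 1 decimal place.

Near the steady state the convergence rate is λ = (1 − α)(n + g + δ).
λ = (1 − 0.37) × 0.060 = 0.63 × 0.060 = 0.0378
Half-life = ln 2 / λ = 0.6931 / 0.0378 ≈ 18.34 years

half-life ≈ 18.3 years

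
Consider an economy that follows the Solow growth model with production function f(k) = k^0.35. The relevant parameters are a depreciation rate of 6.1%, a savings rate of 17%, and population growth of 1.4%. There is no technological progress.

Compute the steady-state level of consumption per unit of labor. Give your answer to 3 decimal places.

c* ≈ 1.290

Steady state requires s·f(k) = (n + δ)·k, i.e. s·k^α = (n + δ)·k.
Dividing both sides by k: k^(1−α) = s / (n + δ).
k^0.65 = 0.17 / (0.014 + 0.061) = 0.17 / 0.075 = 2.2667
k* = 2.2667^(1/0.65) ≈ 3.5218
y* = (k*)^α = 3.5218^0.35 ≈ 1.5537
c* = (1 − s)·y* = (1 − 0.17) × 1.5537 ≈ 1.2896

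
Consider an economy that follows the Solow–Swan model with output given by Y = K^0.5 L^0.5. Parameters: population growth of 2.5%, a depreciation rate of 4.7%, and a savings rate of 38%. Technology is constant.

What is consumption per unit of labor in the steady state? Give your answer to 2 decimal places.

Steady state requires s·f(k) = (n + δ)·k, i.e. s·k^α = (n + δ)·k.
Rearranging, k^(1−α) = s / (n + δ).
k^0.5 = 0.38 / (0.025 + 0.047) = 0.38 / 0.072 = 5.2778
k* = 5.2778^(1/0.5) ≈ 27.8552
y* = (k*)^α = 27.8552^0.5 ≈ 5.2778
c* = (1 − s)·y* = (1 − 0.38) × 5.2778 ≈ 3.2722

c* = 3.27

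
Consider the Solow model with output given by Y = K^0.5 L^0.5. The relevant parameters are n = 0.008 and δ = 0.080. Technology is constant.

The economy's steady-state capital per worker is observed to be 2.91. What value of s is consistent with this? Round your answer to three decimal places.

s ≈ 0.150

At the steady state, Δk = 0, so s·k^α = (n + δ)·k.
So s / (n + δ) = (k*)^(1−α) = 2.91^0.5 = 1.7059.
Therefore s = 1.7059 × (n + δ) = 1.7059 × 0.088 = 0.1501.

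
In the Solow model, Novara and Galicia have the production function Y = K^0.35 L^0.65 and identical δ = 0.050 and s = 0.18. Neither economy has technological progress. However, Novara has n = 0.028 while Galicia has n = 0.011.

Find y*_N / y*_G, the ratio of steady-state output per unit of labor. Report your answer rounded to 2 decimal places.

ratio ≈ 0.88

Steady-state y* = [s/(n + δ)]^(α/(1−α)), so the ratio is [ (s_N/(n + δ)_N) / (s_G/(n + δ)_G) ]^0.5385.
s_N/(n + δ)_N = 0.18/0.078 = 2.3077; s_G/(n + δ)_G = 0.18/0.061 = 2.9508.
Ratio = (2.3077/2.9508)^0.5385 = 0.7821^0.5385 ≈ 0.8760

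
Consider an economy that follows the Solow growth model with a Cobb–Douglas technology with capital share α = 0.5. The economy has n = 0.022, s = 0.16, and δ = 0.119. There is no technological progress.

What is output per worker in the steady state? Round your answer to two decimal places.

y* ≈ 1.13

Steady state requires s·f(k) = (n + δ)·k, i.e. s·k^α = (n + δ)·k.
Dividing both sides by k: k^(1−α) = s / (n + δ).
k^0.5 = 0.16 / (0.022 + 0.119) = 0.16 / 0.141 = 1.1348
k* = 1.1348^(1/0.5) ≈ 1.2878
y* = (k*)^α = 1.2878^0.5 ≈ 1.1348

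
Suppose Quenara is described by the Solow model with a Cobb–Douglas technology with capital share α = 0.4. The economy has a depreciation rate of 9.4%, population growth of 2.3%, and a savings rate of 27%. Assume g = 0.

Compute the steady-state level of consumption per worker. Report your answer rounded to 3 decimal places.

Steady state requires s·f(k) = (n + δ)·k, i.e. s·k^α = (n + δ)·k.
Rearranging, k^(1−α) = s / (n + δ).
k^0.6 = 0.27 / (0.023 + 0.094) = 0.27 / 0.117 = 2.3077
k* = 2.3077^(1/0.6) ≈ 4.0299
y* = (k*)^α = 4.0299^0.4 ≈ 1.7463
c* = (1 − s)·y* = (1 − 0.27) × 1.7463 ≈ 1.2748

c* ≈ 1.275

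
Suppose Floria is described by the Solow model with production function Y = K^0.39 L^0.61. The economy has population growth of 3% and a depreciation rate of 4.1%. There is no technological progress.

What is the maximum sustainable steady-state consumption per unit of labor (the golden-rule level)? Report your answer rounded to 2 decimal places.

c_gold ≈ 1.81

At the golden rule, f'(k) = n + δ, so α·k^(α−1) = n + δ and k_gold = (α/(n + δ))^(1/(1−α)).
k_gold = (0.39/0.071)^(1/0.61) = 5.4930^1.6393 ≈ 16.3219
c_gold = f(k_gold) − (n + δ)·k_gold = 2.9715 − 0.071×16.3219 ≈ 1.8126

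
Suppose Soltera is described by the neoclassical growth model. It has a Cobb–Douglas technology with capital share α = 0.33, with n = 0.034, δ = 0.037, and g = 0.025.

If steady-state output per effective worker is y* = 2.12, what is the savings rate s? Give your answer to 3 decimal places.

s ≈ 0.441

In steady state, investment equals break-even investment: s·k^α = (n + g + δ)·k.
Since y* = [s/(n + g + δ)]^(α/(1−α)), we have s/(n + g + δ) = (y*)^((1−α)/α) = 2.12^2.0303 = 4.5979.
Therefore s = 4.5979 × (n + g + δ) = 4.5979 × 0.096 = 0.4414.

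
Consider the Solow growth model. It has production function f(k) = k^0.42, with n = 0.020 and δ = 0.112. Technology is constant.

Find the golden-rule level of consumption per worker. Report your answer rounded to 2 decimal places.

c_gold ≈ 1.34

At the golden rule, f'(k) = n + δ, so α·k^(α−1) = n + δ and k_gold = (α/(n + δ))^(1/(1−α)).
k_gold = (0.42/0.132)^(1/0.58) = 3.1818^1.7241 ≈ 7.3563
c_gold = f(k_gold) − (n + δ)·k_gold = 2.3120 − 0.132×7.3563 ≈ 1.3410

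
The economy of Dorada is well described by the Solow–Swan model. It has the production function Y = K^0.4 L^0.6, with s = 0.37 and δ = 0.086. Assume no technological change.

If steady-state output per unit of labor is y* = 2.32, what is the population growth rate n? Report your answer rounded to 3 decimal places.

n ≈ 0.019

In steady state, investment equals break-even investment: s·k^α = (n + δ)·k.
Since y* = [s/(n + δ)]^(α/(1−α)), we have s/(n + δ) = (y*)^((1−α)/α) = 2.32^1.5 = 3.5337.
Therefore n + δ = s / 3.5337 = 0.37 / 3.5337 = 0.1047, so n = 0.1047 − 0.086 = 0.0187.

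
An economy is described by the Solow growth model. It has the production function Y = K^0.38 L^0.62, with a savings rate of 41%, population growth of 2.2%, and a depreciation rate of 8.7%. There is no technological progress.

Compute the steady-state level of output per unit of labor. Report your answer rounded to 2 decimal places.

y* = 2.25

At the steady state, Δk = 0, so s·k^α = (n + δ)·k.
Rearranging, k^(1−α) = s / (n + δ).
k^0.62 = 0.41 / (0.022 + 0.087) = 0.41 / 0.109 = 3.7615
k* = 3.7615^(1/0.62) ≈ 8.4723
y* = (k*)^α = 8.4723^0.38 ≈ 2.2524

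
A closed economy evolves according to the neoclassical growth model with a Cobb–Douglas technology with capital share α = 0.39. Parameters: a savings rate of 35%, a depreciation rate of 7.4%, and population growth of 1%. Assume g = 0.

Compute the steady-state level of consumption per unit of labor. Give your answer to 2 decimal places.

In steady state, investment equals break-even investment: s·k^α = (n + δ)·k.
Dividing both sides by k: k^(1−α) = s / (n + δ).
k^0.61 = 0.35 / (0.010 + 0.074) = 0.35 / 0.084 = 4.1667
k* = 4.1667^(1/0.61) ≈ 10.3765
y* = (k*)^α = 10.3765^0.39 ≈ 2.4903
c* = (1 − s)·y* = (1 − 0.35) × 2.4903 ≈ 1.6187

c* ≈ 1.62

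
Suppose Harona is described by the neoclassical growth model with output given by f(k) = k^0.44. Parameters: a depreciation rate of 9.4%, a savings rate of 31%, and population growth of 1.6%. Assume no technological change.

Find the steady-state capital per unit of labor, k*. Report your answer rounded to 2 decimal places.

Steady state requires s·f(k) = (n + δ)·k, i.e. s·k^α = (n + δ)·k.
Rearranging, k^(1−α) = s / (n + δ).
k^0.56 = 0.31 / (0.016 + 0.094) = 0.31 / 0.110 = 2.8182
k* = 2.8182^(1/0.56) ≈ 6.3609

k* = 6.36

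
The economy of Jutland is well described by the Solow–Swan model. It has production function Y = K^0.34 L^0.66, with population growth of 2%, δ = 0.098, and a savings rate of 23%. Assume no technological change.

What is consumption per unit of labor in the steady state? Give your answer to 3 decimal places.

c* ≈ 1.086

In steady state, investment equals break-even investment: s·k^α = (n + δ)·k.
Rearranging, k^(1−α) = s / (n + δ).
k^0.66 = 0.23 / (0.020 + 0.098) = 0.23 / 0.118 = 1.9492
k* = 1.9492^(1/0.66) ≈ 2.7490
y* = (k*)^α = 2.7490^0.34 ≈ 1.4103
c* = (1 − s)·y* = (1 − 0.23) × 1.4103 ≈ 1.0859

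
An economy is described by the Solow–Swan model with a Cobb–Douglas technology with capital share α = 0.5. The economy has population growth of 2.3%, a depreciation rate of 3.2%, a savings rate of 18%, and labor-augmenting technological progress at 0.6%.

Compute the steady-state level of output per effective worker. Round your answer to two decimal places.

Steady state requires s·f(k) = (n + g + δ)·k, i.e. s·k^α = (n + g + δ)·k.
Dividing both sides by k: k^(1−α) = s / (n + g + δ).
k^0.5 = 0.18 / (0.023 + 0.006 + 0.032) = 0.18 / 0.061 = 2.9508
k* = 2.9508^(1/0.5) ≈ 8.7072
y* = (k*)^α = 8.7072^0.5 ≈ 2.9508

y* = 2.95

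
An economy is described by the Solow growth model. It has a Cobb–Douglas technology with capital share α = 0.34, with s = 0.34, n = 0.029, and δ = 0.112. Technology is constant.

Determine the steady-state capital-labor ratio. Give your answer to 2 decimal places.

At the steady state, Δk = 0, so s·k^α = (n + δ)·k.
Rearranging, k^(1−α) = s / (n + δ).
k^0.66 = 0.34 / (0.029 + 0.112) = 0.34 / 0.141 = 2.4113
k* = 2.4113^(1/0.66) ≈ 3.7946

k* ≈ 3.79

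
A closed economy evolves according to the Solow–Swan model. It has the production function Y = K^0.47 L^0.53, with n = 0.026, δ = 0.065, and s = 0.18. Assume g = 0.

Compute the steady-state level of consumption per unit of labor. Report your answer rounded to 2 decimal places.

c* = 1.50

Steady state requires s·f(k) = (n + δ)·k, i.e. s·k^α = (n + δ)·k.
Dividing both sides by k: k^(1−α) = s / (n + δ).
k^0.53 = 0.18 / (0.026 + 0.065) = 0.18 / 0.091 = 1.9780
k* = 1.9780^(1/0.53) ≈ 3.6217
y* = (k*)^α = 3.6217^0.47 ≈ 1.8310
c* = (1 − s)·y* = (1 − 0.18) × 1.8310 ≈ 1.5014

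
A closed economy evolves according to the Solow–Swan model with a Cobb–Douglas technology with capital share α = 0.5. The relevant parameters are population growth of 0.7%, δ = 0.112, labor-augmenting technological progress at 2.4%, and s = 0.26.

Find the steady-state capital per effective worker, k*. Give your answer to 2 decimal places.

Steady state requires s·f(k) = (n + g + δ)·k, i.e. s·k^α = (n + g + δ)·k.
Dividing both sides by k: k^(1−α) = s / (n + g + δ).
k^0.5 = 0.26 / (0.007 + 0.024 + 0.112) = 0.26 / 0.143 = 1.8182
k* = 1.8182^(1/0.5) ≈ 3.3059

k* ≈ 3.31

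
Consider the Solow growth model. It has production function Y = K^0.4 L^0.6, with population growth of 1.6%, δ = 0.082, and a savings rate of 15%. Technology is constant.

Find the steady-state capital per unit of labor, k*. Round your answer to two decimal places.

k* ≈ 2.03

In steady state, investment equals break-even investment: s·k^α = (n + δ)·k.
Dividing both sides by k: k^(1−α) = s / (n + δ).
k^0.6 = 0.15 / (0.016 + 0.082) = 0.15 / 0.098 = 1.5306
k* = 1.5306^(1/0.6) ≈ 2.0328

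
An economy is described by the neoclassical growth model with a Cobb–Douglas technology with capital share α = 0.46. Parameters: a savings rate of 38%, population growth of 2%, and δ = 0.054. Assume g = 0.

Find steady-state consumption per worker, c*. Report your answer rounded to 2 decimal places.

c* ≈ 2.50

Steady state requires s·f(k) = (n + δ)·k, i.e. s·k^α = (n + δ)·k.
Rearranging, k^(1−α) = s / (n + δ).
k^0.54 = 0.38 / (0.020 + 0.054) = 0.38 / 0.074 = 5.1351
k* = 5.1351^(1/0.54) ≈ 20.6934
y* = (k*)^α = 20.6934^0.46 ≈ 4.0298
c* = (1 − s)·y* = (1 − 0.38) × 4.0298 ≈ 2.4985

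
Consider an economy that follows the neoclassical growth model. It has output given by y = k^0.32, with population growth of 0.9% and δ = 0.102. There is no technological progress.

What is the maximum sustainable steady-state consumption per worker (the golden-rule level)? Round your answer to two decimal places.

At the golden rule, f'(k) = n + δ, so α·k^(α−1) = n + δ and k_gold = (α/(n + δ))^(1/(1−α)).
k_gold = (0.32/0.111)^(1/0.68) = 2.8829^1.4706 ≈ 4.7449
c_gold = f(k_gold) − (n + δ)·k_gold = 1.6459 − 0.111×4.7449 ≈ 1.1192

c_gold ≈ 1.12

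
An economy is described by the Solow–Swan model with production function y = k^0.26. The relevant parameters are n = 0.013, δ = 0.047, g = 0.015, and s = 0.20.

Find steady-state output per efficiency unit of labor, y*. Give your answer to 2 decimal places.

y* = 1.41

At the steady state, Δk = 0, so s·k^α = (n + g + δ)·k.
Dividing both sides by k: k^(1−α) = s / (n + g + δ).
k^0.74 = 0.20 / (0.013 + 0.015 + 0.047) = 0.20 / 0.075 = 2.6667
k* = 2.6667^(1/0.74) ≈ 3.7639
y* = (k*)^α = 3.7639^0.26 ≈ 1.4115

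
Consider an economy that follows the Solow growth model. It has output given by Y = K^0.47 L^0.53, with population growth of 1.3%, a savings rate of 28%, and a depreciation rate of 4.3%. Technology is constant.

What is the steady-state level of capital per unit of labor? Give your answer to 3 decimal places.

Steady state requires s·f(k) = (n + δ)·k, i.e. s·k^α = (n + δ)·k.
Rearranging, k^(1−α) = s / (n + δ).
k^0.53 = 0.28 / (0.013 + 0.043) = 0.28 / 0.056 = 5.0000
k* = 5.0000^(1/0.53) ≈ 20.8359

k* ≈ 20.836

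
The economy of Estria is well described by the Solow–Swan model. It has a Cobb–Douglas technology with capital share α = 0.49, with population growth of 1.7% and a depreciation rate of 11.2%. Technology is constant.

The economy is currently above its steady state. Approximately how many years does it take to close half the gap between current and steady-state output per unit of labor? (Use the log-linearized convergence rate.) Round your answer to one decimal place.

Near the steady state the convergence rate is λ = (1 − α)(n + δ).
λ = (1 − 0.49) × 0.129 = 0.51 × 0.129 = 0.06579
Half-life = ln 2 / λ = 0.6931 / 0.06579 ≈ 10.54 years

t_½ ≈ 10.5 years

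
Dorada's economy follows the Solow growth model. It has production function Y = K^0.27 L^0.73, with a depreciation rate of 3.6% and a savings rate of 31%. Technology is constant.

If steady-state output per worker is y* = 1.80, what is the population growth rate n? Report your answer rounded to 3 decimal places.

n ≈ 0.027

At the steady state, Δk = 0, so s·k^α = (n + δ)·k.
Since y* = [s/(n + δ)]^(α/(1−α)), we have s/(n + δ) = (y*)^((1−α)/α) = 1.80^2.7037 = 4.8998.
Therefore n + δ = s / 4.8998 = 0.31 / 4.8998 = 0.0633, so n = 0.0633 − 0.036 = 0.0273.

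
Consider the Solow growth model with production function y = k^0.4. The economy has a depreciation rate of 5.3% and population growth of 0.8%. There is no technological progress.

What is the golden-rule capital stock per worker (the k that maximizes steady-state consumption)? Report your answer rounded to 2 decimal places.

k_gold ≈ 22.97

The golden rule sets f'(k) = n + δ, i.e. α·k^(α−1) = n + δ.
So k^(1−α) = α / (n + δ) = 0.4 / 0.061 = 6.5574.
k_gold = 6.5574^(1/0.6) ≈ 22.9731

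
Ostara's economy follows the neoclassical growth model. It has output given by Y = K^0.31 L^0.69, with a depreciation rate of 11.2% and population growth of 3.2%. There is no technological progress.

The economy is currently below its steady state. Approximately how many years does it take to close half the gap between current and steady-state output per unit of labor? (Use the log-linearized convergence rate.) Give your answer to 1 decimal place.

about 7.0 years

Near the steady state the convergence rate is λ = (1 − α)(n + δ).
λ = (1 − 0.31) × 0.144 = 0.69 × 0.144 = 0.09936
Half-life = ln 2 / λ = 0.6931 / 0.09936 ≈ 6.98 years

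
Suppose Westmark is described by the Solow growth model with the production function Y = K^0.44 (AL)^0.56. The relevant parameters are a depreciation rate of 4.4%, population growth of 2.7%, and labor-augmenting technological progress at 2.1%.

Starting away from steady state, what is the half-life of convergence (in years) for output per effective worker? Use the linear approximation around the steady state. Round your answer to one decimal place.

Near the steady state the convergence rate is λ = (1 − α)(n + g + δ).
λ = (1 − 0.44) × 0.092 = 0.56 × 0.092 = 0.05152
Half-life = ln 2 / λ = 0.6931 / 0.05152 ≈ 13.45 years

about 13.5 years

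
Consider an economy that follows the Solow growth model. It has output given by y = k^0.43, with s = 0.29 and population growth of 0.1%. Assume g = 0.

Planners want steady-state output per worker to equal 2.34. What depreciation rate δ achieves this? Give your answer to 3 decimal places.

δ ≈ 0.093

Steady state requires s·f(k) = (n + δ)·k, i.e. s·k^α = (n + δ)·k.
Since y* = [s/(n + δ)]^(α/(1−α)), we have s/(n + δ) = (y*)^((1−α)/α) = 2.34^1.3256 = 3.0863.
Therefore n + δ = s / 3.0863 = 0.29 / 3.0863 = 0.0940, so δ = 0.0940 − 0.001 = 0.0930.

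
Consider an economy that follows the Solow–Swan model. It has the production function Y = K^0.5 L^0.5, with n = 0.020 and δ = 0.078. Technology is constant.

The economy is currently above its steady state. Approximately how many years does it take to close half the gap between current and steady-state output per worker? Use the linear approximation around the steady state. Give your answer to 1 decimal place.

about 14.1 years

Near the steady state the convergence rate is λ = (1 − α)(n + δ).
λ = (1 − 0.5) × 0.098 = 0.5 × 0.098 = 0.0490
Half-life = ln 2 / λ = 0.6931 / 0.0490 ≈ 14.14 years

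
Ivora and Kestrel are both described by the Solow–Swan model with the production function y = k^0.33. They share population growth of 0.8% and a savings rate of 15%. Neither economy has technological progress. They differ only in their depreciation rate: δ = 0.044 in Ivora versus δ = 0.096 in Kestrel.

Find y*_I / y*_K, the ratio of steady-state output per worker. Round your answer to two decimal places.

ratio ≈ 1.41

Steady-state y* = [s/(n + δ)]^(α/(1−α)), so the ratio is [ (s_I/(n + δ)_I) / (s_K/(n + δ)_K) ]^0.4925.
s_I/(n + δ)_I = 0.15/0.052 = 2.8846; s_K/(n + δ)_K = 0.15/0.104 = 1.4423.
Ratio = (2.8846/1.4423)^0.4925 = 2.0000^0.4925 ≈ 1.4069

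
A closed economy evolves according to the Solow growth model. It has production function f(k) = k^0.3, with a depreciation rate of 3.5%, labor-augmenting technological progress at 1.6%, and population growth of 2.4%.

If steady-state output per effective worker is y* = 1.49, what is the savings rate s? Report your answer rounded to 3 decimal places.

s ≈ 0.190

Steady state requires s·f(k) = (n + g + δ)·k, i.e. s·k^α = (n + g + δ)·k.
Since y* = [s/(n + g + δ)]^(α/(1−α)), we have s/(n + g + δ) = (y*)^((1−α)/α) = 1.49^2.3333 = 2.5357.
Therefore s = 2.5357 × (n + g + δ) = 2.5357 × 0.075 = 0.1902.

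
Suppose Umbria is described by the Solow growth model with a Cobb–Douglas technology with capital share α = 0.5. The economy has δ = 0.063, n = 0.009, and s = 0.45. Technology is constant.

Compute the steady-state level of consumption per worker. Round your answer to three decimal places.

c* = 3.438

Steady state requires s·f(k) = (n + δ)·k, i.e. s·k^α = (n + δ)·k.
Dividing both sides by k: k^(1−α) = s / (n + δ).
k^0.5 = 0.45 / (0.009 + 0.063) = 0.45 / 0.072 = 6.2500
k* = 6.2500^(1/0.5) ≈ 39.0625
y* = (k*)^α = 39.0625^0.5 ≈ 6.2500
c* = (1 − s)·y* = (1 − 0.45) × 6.2500 ≈ 3.4375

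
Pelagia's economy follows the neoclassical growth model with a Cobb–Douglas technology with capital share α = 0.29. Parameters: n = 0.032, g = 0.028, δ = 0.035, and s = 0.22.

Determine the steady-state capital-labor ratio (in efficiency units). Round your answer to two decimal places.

k* = 3.26

Steady state requires s·f(k) = (n + g + δ)·k, i.e. s·k^α = (n + g + δ)·k.
Dividing both sides by k: k^(1−α) = s / (n + g + δ).
k^0.71 = 0.22 / (0.032 + 0.028 + 0.035) = 0.22 / 0.095 = 2.3158
k* = 2.3158^(1/0.71) ≈ 3.2633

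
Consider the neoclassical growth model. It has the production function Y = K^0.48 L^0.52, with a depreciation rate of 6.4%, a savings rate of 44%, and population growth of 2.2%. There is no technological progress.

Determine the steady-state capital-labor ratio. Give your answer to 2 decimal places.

k* = 23.09

Steady state requires s·f(k) = (n + δ)·k, i.e. s·k^α = (n + δ)·k.
Rearranging, k^(1−α) = s / (n + δ).
k^0.52 = 0.44 / (0.022 + 0.064) = 0.44 / 0.086 = 5.1163
k* = 5.1163^(1/0.52) ≈ 23.0875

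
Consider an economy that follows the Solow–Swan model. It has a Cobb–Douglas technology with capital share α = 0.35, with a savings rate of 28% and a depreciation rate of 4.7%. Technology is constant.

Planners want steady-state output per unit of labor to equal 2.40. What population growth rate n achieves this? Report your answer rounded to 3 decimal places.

Steady state requires s·f(k) = (n + δ)·k, i.e. s·k^α = (n + δ)·k.
Since y* = [s/(n + δ)]^(α/(1−α)), we have s/(n + δ) = (y*)^((1−α)/α) = 2.40^1.8571 = 5.0827.
Therefore n + δ = s / 5.0827 = 0.28 / 5.0827 = 0.0551, so n = 0.0551 − 0.047 = 0.0081.

n ≈ 0.008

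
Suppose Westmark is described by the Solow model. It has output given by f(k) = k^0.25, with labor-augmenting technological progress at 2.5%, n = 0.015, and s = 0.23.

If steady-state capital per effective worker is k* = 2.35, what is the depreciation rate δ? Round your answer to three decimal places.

δ ≈ 0.081

Steady state requires s·f(k) = (n + g + δ)·k, i.e. s·k^α = (n + g + δ)·k.
So s / (n + g + δ) = (k*)^(1−α) = 2.35^0.75 = 1.8980.
Therefore n + g + δ = s / 1.8980 = 0.23 / 1.8980 = 0.1212, so δ = 0.1212 − 0.040 = 0.0812.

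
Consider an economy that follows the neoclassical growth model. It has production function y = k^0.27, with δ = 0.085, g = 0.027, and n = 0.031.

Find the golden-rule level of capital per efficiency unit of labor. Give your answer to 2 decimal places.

The golden rule sets f'(k) = n + g + δ, i.e. α·k^(α−1) = n + g + δ.
So k^(1−α) = α / (n + g + δ) = 0.27 / 0.143 = 1.8881.
k_gold = 1.8881^(1/0.73) ≈ 2.3885

k_gold ≈ 2.39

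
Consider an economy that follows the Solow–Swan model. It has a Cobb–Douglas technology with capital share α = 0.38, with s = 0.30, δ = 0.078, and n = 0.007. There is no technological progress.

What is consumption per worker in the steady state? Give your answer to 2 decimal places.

In steady state, investment equals break-even investment: s·k^α = (n + δ)·k.
Dividing both sides by k: k^(1−α) = s / (n + δ).
k^0.62 = 0.30 / (0.007 + 0.078) = 0.30 / 0.085 = 3.5294
k* = 3.5294^(1/0.62) ≈ 7.6452
y* = (k*)^α = 7.6452^0.38 ≈ 2.1661
c* = (1 − s)·y* = (1 − 0.30) × 2.1661 ≈ 1.5163

c* ≈ 1.52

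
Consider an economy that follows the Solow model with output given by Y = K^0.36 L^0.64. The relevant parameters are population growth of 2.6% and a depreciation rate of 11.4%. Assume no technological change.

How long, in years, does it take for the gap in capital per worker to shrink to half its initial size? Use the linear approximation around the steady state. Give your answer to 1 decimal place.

t_½ ≈ 7.7 years

Near the steady state the convergence rate is λ = (1 − α)(n + δ).
λ = (1 − 0.36) × 0.140 = 0.64 × 0.140 = 0.0896
Half-life = ln 2 / λ = 0.6931 / 0.0896 ≈ 7.74 years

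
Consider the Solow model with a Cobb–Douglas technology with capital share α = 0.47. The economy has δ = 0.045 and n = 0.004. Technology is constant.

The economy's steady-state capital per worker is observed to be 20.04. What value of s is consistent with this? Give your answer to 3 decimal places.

At the steady state, Δk = 0, so s·k^α = (n + δ)·k.
So s / (n + δ) = (k*)^(1−α) = 20.04^0.53 = 4.8979.
Therefore s = 4.8979 × (n + δ) = 4.8979 × 0.049 = 0.2400.

s ≈ 0.240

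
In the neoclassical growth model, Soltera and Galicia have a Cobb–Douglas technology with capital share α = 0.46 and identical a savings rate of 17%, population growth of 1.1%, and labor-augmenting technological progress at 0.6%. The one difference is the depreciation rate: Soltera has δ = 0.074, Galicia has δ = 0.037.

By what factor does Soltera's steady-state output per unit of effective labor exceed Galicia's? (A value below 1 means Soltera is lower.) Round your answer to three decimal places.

ratio ≈ 0.641

Steady-state y* = [s/(n + g + δ)]^(α/(1−α)), so the ratio is [ (s_S/(n + g + δ)_S) / (s_G/(n + g + δ)_G) ]^0.8519.
s_S/(n + g + δ)_S = 0.17/0.091 = 1.8681; s_G/(n + g + δ)_G = 0.17/0.054 = 3.1481.
Ratio = (1.8681/3.1481)^0.8519 = 0.5934^0.8519 ≈ 0.6411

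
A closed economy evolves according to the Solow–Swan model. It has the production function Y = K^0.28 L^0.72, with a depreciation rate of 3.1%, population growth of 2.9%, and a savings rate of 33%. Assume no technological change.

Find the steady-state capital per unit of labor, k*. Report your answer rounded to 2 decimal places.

k* = 10.67

Steady state requires s·f(k) = (n + δ)·k, i.e. s·k^α = (n + δ)·k.
Rearranging, k^(1−α) = s / (n + δ).
k^0.72 = 0.33 / (0.029 + 0.031) = 0.33 / 0.060 = 5.5000
k* = 5.5000^(1/0.72) ≈ 10.6729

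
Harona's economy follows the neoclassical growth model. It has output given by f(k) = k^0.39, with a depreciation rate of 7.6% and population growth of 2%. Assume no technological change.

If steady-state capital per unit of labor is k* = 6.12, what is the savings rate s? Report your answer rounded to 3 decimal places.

In steady state, investment equals break-even investment: s·k^α = (n + δ)·k.
So s / (n + δ) = (k*)^(1−α) = 6.12^0.61 = 3.0194.
Therefore s = 3.0194 × (n + δ) = 3.0194 × 0.096 = 0.2899.

s ≈ 0.290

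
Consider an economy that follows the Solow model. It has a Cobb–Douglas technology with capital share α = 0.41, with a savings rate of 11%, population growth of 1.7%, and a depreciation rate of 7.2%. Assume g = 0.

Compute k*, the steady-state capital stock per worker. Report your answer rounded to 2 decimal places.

At the steady state, Δk = 0, so s·k^α = (n + δ)·k.
Dividing both sides by k: k^(1−α) = s / (n + δ).
k^0.59 = 0.11 / (0.017 + 0.072) = 0.11 / 0.089 = 1.2360
k* = 1.2360^(1/0.59) ≈ 1.4321

k* = 1.43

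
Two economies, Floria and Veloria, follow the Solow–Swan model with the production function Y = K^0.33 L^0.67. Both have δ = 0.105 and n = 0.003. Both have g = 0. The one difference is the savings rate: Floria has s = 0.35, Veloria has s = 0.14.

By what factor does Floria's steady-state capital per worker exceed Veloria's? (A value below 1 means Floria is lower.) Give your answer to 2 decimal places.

Steady-state k* = [s/(n + δ)]^(1/(1−α)), so the ratio is [ (s_F/(n + δ)_F) / (s_V/(n + δ)_V) ]^1.4925.
s_F/(n + δ)_F = 0.35/0.108 = 3.2407; s_V/(n + δ)_V = 0.14/0.108 = 1.2963.
Ratio = (3.2407/1.2963)^1.4925 = 2.5000^1.4925 ≈ 3.9258

k*_F / k*_V ≈ 3.93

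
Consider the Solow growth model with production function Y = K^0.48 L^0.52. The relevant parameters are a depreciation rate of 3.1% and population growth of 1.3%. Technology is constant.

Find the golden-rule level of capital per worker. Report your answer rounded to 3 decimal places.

k_gold ≈ 99.026

The golden rule sets f'(k) = n + δ, i.e. α·k^(α−1) = n + δ.
So k^(1−α) = α / (n + δ) = 0.48 / 0.044 = 10.9091.
k_gold = 10.9091^(1/0.52) ≈ 99.0257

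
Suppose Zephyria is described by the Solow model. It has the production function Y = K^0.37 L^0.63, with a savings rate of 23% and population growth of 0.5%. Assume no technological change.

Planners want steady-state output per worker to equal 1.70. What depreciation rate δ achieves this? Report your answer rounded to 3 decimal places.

δ ≈ 0.088

Steady state requires s·f(k) = (n + δ)·k, i.e. s·k^α = (n + δ)·k.
Since y* = [s/(n + δ)]^(α/(1−α)), we have s/(n + δ) = (y*)^((1−α)/α) = 1.70^1.7027 = 2.4682.
Therefore n + δ = s / 2.4682 = 0.23 / 2.4682 = 0.0932, so δ = 0.0932 − 0.005 = 0.0882.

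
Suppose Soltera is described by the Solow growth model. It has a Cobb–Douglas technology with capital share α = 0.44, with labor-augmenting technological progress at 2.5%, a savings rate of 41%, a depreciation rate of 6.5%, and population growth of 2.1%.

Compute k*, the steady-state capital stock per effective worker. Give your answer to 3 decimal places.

k* = 10.312

At the steady state, Δk = 0, so s·k^α = (n + g + δ)·k.
Dividing both sides by k: k^(1−α) = s / (n + g + δ).
k^0.56 = 0.41 / (0.021 + 0.025 + 0.065) = 0.41 / 0.111 = 3.6937
k* = 3.6937^(1/0.56) ≈ 10.3116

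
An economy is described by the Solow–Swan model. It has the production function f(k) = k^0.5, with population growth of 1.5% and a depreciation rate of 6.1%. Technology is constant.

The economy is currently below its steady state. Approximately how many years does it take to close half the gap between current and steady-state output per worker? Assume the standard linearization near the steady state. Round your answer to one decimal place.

Near the steady state the convergence rate is λ = (1 − α)(n + δ).
λ = (1 − 0.5) × 0.076 = 0.5 × 0.076 = 0.0380
Half-life = ln 2 / λ = 0.6931 / 0.0380 ≈ 18.24 years

about 18.2 years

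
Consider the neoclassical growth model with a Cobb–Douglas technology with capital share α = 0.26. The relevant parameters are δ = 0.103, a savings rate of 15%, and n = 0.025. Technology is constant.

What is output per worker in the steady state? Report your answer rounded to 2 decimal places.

In steady state, investment equals break-even investment: s·k^α = (n + δ)·k.
Rearranging, k^(1−α) = s / (n + δ).
k^0.74 = 0.15 / (0.025 + 0.103) = 0.15 / 0.128 = 1.1719
k* = 1.1719^(1/0.74) ≈ 1.2391
y* = (k*)^α = 1.2391^0.26 ≈ 1.0573

y* = 1.06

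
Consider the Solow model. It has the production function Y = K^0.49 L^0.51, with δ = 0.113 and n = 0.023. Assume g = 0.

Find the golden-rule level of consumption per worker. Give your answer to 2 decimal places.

c_gold ≈ 1.75

At the golden rule, f'(k) = n + δ, so α·k^(α−1) = n + δ and k_gold = (α/(n + δ))^(1/(1−α)).
k_gold = (0.49/0.136)^(1/0.51) = 3.6029^1.9608 ≈ 12.3448
c_gold = f(k_gold) − (n + δ)·k_gold = 3.4263 − 0.136×12.3448 ≈ 1.7474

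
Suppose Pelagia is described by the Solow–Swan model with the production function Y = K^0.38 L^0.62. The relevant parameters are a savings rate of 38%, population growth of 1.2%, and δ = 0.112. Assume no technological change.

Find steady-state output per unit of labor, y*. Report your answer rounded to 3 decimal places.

y* ≈ 1.987

At the steady state, Δk = 0, so s·k^α = (n + δ)·k.
Dividing both sides by k: k^(1−α) = s / (n + δ).
k^0.62 = 0.38 / (0.012 + 0.112) = 0.38 / 0.124 = 3.0645
k* = 3.0645^(1/0.62) ≈ 6.0877
y* = (k*)^α = 6.0877^0.38 ≈ 1.9865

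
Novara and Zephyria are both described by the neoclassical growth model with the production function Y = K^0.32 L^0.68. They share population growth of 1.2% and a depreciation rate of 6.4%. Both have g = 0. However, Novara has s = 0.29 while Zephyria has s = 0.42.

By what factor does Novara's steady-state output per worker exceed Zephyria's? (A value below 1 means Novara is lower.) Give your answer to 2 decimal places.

Steady-state y* = [s/(n + δ)]^(α/(1−α)), so the ratio is [ (s_N/(n + δ)_N) / (s_Z/(n + δ)_Z) ]^0.4706.
s_N/(n + δ)_N = 0.29/0.076 = 3.8158; s_Z/(n + δ)_Z = 0.42/0.076 = 5.5263.
Ratio = (3.8158/5.5263)^0.4706 = 0.6905^0.4706 ≈ 0.8401

ratio ≈ 0.84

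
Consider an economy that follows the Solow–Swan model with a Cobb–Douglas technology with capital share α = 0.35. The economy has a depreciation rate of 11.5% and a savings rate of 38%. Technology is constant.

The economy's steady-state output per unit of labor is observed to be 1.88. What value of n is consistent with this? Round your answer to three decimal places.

n ≈ 0.003

Steady state requires s·f(k) = (n + δ)·k, i.e. s·k^α = (n + δ)·k.
Since y* = [s/(n + δ)]^(α/(1−α)), we have s/(n + δ) = (y*)^((1−α)/α) = 1.88^1.8571 = 3.2295.
Therefore n + δ = s / 3.2295 = 0.38 / 3.2295 = 0.1177, so n = 0.1177 − 0.115 = 0.0027.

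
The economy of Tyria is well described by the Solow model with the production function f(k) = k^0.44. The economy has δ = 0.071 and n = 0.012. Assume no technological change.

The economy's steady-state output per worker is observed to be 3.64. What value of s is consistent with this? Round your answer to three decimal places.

At the steady state, Δk = 0, so s·k^α = (n + δ)·k.
Since y* = [s/(n + δ)]^(α/(1−α)), we have s/(n + δ) = (y*)^((1−α)/α) = 3.64^1.2727 = 5.1774.
Therefore s = 5.1774 × (n + δ) = 5.1774 × 0.083 = 0.4297.

s ≈ 0.430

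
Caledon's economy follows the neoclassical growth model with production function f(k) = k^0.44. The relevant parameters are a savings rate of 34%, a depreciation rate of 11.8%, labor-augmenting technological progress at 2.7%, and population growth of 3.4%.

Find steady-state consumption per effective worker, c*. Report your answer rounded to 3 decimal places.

c* ≈ 1.093

Steady state requires s·f(k) = (n + g + δ)·k, i.e. s·k^α = (n + g + δ)·k.
Rearranging, k^(1−α) = s / (n + g + δ).
k^0.56 = 0.34 / (0.034 + 0.027 + 0.118) = 0.34 / 0.179 = 1.8994
k* = 1.8994^(1/0.56) ≈ 3.1443
y* = (k*)^α = 3.1443^0.44 ≈ 1.6554
c* = (1 − s)·y* = (1 − 0.34) × 1.6554 ≈ 1.0926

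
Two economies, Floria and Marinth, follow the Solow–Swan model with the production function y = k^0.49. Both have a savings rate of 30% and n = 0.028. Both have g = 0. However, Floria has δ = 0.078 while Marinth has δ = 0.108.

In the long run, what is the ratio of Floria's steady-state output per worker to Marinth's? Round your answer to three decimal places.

Steady-state y* = [s/(n + δ)]^(α/(1−α)), so the ratio is [ (s_F/(n + δ)_F) / (s_M/(n + δ)_M) ]^0.9608.
s_F/(n + δ)_F = 0.30/0.106 = 2.8302; s_M/(n + δ)_M = 0.30/0.136 = 2.2059.
Ratio = (2.8302/2.2059)^0.9608 = 1.2830^0.9608 ≈ 1.2705

y*_F / y*_M ≈ 1.271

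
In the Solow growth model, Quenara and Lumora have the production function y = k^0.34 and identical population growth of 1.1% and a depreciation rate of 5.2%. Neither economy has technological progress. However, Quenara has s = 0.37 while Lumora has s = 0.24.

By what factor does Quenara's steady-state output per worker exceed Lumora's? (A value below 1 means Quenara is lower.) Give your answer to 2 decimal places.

y*_Q / y*_L ≈ 1.25

Steady-state y* = [s/(n + δ)]^(α/(1−α)), so the ratio is [ (s_Q/(n + δ)_Q) / (s_L/(n + δ)_L) ]^0.5152.
s_Q/(n + δ)_Q = 0.37/0.063 = 5.8730; s_L/(n + δ)_L = 0.24/0.063 = 3.8095.
Ratio = (5.8730/3.8095)^0.5152 = 1.5417^0.5152 ≈ 1.2498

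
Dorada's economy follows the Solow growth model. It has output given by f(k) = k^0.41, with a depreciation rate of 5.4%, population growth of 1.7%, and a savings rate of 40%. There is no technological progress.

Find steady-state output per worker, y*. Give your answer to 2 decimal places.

y* = 3.32

At the steady state, Δk = 0, so s·k^α = (n + δ)·k.
Rearranging, k^(1−α) = s / (n + δ).
k^0.59 = 0.40 / (0.017 + 0.054) = 0.40 / 0.071 = 5.6338
k* = 5.6338^(1/0.59) ≈ 18.7303
y* = (k*)^α = 18.7303^0.41 ≈ 3.3246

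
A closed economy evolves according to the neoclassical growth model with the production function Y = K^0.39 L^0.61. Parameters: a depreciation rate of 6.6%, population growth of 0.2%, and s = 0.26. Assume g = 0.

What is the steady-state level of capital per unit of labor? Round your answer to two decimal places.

k* = 9.01

At the steady state, Δk = 0, so s·k^α = (n + δ)·k.
Rearranging, k^(1−α) = s / (n + δ).
k^0.61 = 0.26 / (0.002 + 0.066) = 0.26 / 0.068 = 3.8235
k* = 3.8235^(1/0.61) ≈ 9.0127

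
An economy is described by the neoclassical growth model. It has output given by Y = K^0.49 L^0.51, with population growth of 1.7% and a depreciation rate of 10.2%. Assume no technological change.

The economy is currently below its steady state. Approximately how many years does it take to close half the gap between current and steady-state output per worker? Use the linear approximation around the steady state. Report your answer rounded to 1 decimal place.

half-life ≈ 11.4 years

Near the steady state the convergence rate is λ = (1 − α)(n + δ).
λ = (1 − 0.49) × 0.119 = 0.51 × 0.119 = 0.06069
Half-life = ln 2 / λ = 0.6931 / 0.06069 ≈ 11.42 years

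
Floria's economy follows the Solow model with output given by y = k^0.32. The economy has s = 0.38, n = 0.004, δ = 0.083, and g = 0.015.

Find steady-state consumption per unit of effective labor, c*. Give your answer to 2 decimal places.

At the steady state, Δk = 0, so s·k^α = (n + g + δ)·k.
Rearranging, k^(1−α) = s / (n + g + δ).
k^0.68 = 0.38 / (0.004 + 0.015 + 0.083) = 0.38 / 0.102 = 3.7255
k* = 3.7255^(1/0.68) ≈ 6.9179
y* = (k*)^α = 6.9179^0.32 ≈ 1.8569
c* = (1 − s)·y* = (1 − 0.38) × 1.8569 ≈ 1.1513

c* = 1.15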